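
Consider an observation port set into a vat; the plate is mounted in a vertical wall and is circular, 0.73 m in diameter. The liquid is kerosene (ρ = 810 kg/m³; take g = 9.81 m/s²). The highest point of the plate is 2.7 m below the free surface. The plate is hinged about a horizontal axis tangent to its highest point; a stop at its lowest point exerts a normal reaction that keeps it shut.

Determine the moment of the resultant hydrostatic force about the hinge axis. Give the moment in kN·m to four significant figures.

γ = ρg = 810 × 9.81 / 1000 = 7.9461 kN/m³.
The centroid is at the centre, 0.365 m below the top of the plate, so the centroid depth is h_c = 2.7 + 0.365 = 3.065 m.
A = π(0.365)² = 0.418539 m².
Resultant F = γ·h_c·A = 7.9461 × 3.065 × 0.418539 = 10.1934 kN.
I_c = πr⁴/4 = π × 0.365⁴/4 = 0.01394 m⁴.
Centre of pressure: y_p = y_c + I_c/(y_c·A) = 3.065 + 0.01394/(3.065 × 0.418539) = 3.065 + 0.0108667 = 3.07587 m along the plane.
The resultant acts 0.365 + 0.0108667 = 0.375867 m (along the plate) below the hinge at the top edge, so the moment about the hinge is M = F × 0.375867 = 10.1934 × 0.375867 = 3.83136 kN·m.

M ≈ 3.831 kN·m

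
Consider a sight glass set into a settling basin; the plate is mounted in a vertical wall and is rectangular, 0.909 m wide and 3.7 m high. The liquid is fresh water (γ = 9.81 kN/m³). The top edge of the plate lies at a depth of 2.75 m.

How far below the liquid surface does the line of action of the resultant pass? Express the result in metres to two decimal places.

h_p = 4.85 m

γ = 9.81 kN/m³.
The centroid lies 3.7/2 = 1.85 m below the top edge, so the centroid depth is h_c = 2.75 + 1.85 = 4.6 m.
A = 0.909 × 3.7 = 3.3633 m².
Resultant F = γ·h_c·A = 9.81 × 4.6 × 3.3633 = 151.772 kN.
I_c = b·h³/12 = 0.909 × 3.7³/12 = 3.83696 m⁴.
Centre of pressure: y_p = y_c + I_c/(y_c·A) = 4.6 + 3.83696/(4.6 × 3.3633) = 4.6 + 0.248007 = 4.84801 m along the plane.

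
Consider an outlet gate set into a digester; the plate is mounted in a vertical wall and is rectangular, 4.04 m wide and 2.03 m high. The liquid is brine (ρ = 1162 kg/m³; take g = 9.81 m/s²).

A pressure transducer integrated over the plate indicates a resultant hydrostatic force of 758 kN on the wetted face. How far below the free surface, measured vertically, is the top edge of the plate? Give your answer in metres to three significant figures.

γ = ρg = 1162 × 9.81 / 1000 = 11.39922 kN/m³.
A = 4.04 × 2.03 = 8.2012 m².
From F = γ·h_c·A, the centroid depth is h_c = 758/(11.39922 × 8.2012) = 8.10805 m.
The centroid lies 2.03/2 = 1.015 m below the top edge, so the top edge sits at h_top = 8.10805 − 1.015 = 7.09305 m below the surface.

d_top ≈ 7.09 m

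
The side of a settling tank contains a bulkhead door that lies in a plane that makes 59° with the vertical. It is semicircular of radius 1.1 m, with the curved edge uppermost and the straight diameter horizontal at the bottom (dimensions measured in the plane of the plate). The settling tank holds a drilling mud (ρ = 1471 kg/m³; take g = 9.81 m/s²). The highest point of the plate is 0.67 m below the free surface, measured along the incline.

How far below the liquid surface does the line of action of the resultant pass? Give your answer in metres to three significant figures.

γ = ρg = 1471 × 9.81 / 1000 = 14.43051 kN/m³.
The plate makes 59° with the vertical, i.e. θ = 90° − 59° = 31° to the horizontal. Measuring y along the incline from the free-surface line, vertical depth h = y·sinθ with sinθ = 0.515038.
The centroid lies 4r/(3π) = 0.466854 m above the diameter, so r − 4r/(3π) = 1.1 − 0.466854 = 0.633146 m below the topmost point, so y_c = 0.67 + 0.633146 = 1.30315 m and h_c = 1.30315 × 0.515038 = 0.671172 m.
A = πr²/2 = π × 1.1²/2 = 1.90066 m².
Resultant F = γ·h_c·A = 14.43051 × 0.671172 × 1.90066 = 18.4086 kN.
I_c = (π/8 − 8/(9π))·r⁴ = 0.109757 × 1.1⁴ = 0.160695 m⁴.
Centre of pressure: y_p = y_c + I_c/(y_c·A) = 1.30315 + 0.160695/(1.30315 × 1.90066) = 1.30315 + 0.0648789 = 1.36803 m along the plane.
Vertically, h_p = y_p·sinθ = 1.36803 × 0.515038 = 0.704587 m.

h_p = 0.705 m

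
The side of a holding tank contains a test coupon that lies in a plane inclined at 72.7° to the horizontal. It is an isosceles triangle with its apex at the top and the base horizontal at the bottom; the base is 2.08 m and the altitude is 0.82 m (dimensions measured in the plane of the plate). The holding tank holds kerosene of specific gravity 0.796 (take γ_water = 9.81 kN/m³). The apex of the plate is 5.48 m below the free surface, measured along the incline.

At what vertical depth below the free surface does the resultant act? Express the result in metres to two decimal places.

γ = 0.796 × 9.81 = 7.80876 kN/m³.
Let θ = 72.7° be the plate's angle to the horizontal; measure y along the incline from where the plane meets the free surface. Vertical depth h = y·sinθ with sinθ = 0.954761.
With the apex up, the centroid sits 2h/3 = 2 × 0.82/3 = 0.546667 m below the apex, so y_c = 5.48 + 0.546667 = 6.02667 m and h_c = 6.02667 × 0.954761 = 5.75403 m.
A = ½ × 2.08 × 0.82 = 0.8528 m².
Resultant F = γ·h_c·A = 7.80876 × 5.75403 × 0.8528 = 38.3179 kN.
I_c = b·h³/36 = 2.08 × 0.82³/36 = 0.0318568 m⁴.
Centre of pressure: y_p = y_c + I_c/(y_c·A) = 6.02667 + 0.0318568/(6.02667 × 0.8528) = 6.02667 + 0.00619837 = 6.03287 m along the plane.
Vertically, h_p = y_p·sinθ = 6.03287 × 0.954761 = 5.75995 m.

h_p = 5.76 m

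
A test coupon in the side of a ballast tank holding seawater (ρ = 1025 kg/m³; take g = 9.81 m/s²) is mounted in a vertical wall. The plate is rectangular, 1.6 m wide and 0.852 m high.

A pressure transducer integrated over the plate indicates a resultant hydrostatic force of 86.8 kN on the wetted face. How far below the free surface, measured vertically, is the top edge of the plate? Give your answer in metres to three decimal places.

γ = ρg = 1025 × 9.81 / 1000 = 10.05525 kN/m³.
A = 1.6 × 0.852 = 1.3632 m².
From F = γ·h_c·A, the centroid depth is h_c = 86.8/(10.05525 × 1.3632) = 6.33238 m.
The centroid lies 0.852/2 = 0.426 m below the top edge, so the top edge sits at h_top = 6.33238 − 0.426 = 5.90638 m below the surface.

d_top ≈ 5.906 m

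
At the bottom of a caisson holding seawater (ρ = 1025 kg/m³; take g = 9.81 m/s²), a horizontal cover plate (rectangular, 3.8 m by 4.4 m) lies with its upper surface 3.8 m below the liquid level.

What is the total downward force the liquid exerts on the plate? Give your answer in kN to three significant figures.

F ≈ 639 kN

γ = ρg = 1025 × 9.81 / 1000 = 10.05525 kN/m³.
The plate is horizontal, so pressure is uniform at p = γ·h = 10.05525 × 3.8 = 38.2099 kN/m².
A = 3.8 × 4.4 = 16.72 m².
F = p·A = 38.2099 × 16.72 = 638.87 kN.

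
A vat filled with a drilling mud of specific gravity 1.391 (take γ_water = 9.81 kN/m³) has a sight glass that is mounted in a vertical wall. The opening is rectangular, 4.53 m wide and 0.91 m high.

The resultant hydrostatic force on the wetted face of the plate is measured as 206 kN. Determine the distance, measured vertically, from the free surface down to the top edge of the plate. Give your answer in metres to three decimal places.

γ = 1.391 × 9.81 = 13.64571 kN/m³.
A = 4.53 × 0.91 = 4.1223 m².
From F = γ·h_c·A, the centroid depth is h_c = 206/(13.64571 × 4.1223) = 3.66211 m.
The centroid lies 0.91/2 = 0.455 m below the top edge, so the top edge sits at h_top = 3.66211 − 0.455 = 3.20711 m below the surface.

d_top ≈ 3.207 m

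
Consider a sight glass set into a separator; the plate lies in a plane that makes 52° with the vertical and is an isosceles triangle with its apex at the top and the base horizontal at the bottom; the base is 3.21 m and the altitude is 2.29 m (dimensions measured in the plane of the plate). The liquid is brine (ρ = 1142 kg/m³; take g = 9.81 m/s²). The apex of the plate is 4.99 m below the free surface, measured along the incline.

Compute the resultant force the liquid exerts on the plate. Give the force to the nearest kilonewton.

γ = ρg = 1142 × 9.81 / 1000 = 11.20302 kN/m³.
The plate makes 52° with the vertical, i.e. θ = 90° − 52° = 38° to the horizontal. Measuring y along the incline from the free-surface line, vertical depth h = y·sinθ with sinθ = 0.615661.
With the apex up, the centroid sits 2h/3 = 2 × 2.29/3 = 1.52667 m below the apex, so y_c = 4.99 + 1.52667 = 6.51667 m and h_c = 6.51667 × 0.615661 = 4.01206 m.
A = ½ × 3.21 × 2.29 = 3.67545 m².
Resultant F = γ·h_c·A = 11.20302 × 4.01206 × 3.67545 = 165.201 kN.

F ≈ 165 kN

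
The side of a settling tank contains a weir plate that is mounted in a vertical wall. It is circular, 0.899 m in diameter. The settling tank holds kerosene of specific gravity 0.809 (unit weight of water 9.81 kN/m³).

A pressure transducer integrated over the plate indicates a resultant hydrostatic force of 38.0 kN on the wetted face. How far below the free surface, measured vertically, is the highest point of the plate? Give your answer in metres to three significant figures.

d_top ≈ 7.09 m

γ = 0.809 × 9.81 = 7.93629 kN/m³.
A = π(0.4495)² = 0.63476 m².
From F = γ·h_c·A, the centroid depth is h_c = 38.0/(7.93629 × 0.63476) = 7.54322 m.
The centroid is at the centre, 0.4495 m below the top of the plate, so the highest point sits at h_top = 7.54322 − 0.4495 = 7.09372 m below the surface.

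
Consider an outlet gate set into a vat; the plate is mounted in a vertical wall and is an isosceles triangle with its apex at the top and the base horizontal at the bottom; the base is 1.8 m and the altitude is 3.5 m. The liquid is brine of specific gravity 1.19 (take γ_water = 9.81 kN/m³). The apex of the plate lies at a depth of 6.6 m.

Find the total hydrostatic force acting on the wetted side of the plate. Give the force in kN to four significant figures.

F ≈ 328.5 kN

γ = 1.19 × 9.81 = 11.6739 kN/m³.
With the apex up, the centroid sits 2h/3 = 2 × 3.5/3 = 2.33333 m below the apex, so the centroid depth is h_c = 6.6 + 2.33333 = 8.93333 m.
A = ½ × 1.8 × 3.5 = 3.15 m².
Resultant F = γ·h_c·A = 11.6739 × 8.93333 × 3.15 = 328.503 kN.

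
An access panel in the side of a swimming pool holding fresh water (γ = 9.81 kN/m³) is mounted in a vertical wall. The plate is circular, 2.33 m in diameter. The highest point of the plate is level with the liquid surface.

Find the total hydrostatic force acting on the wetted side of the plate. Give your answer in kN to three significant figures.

F ≈ 48.7 kN

γ = 9.81 kN/m³.
The centroid is at the centre, 1.165 m below the top of the plate, so the centroid depth is h_c = 1.165 m.
A = π(1.165)² = 4.26385 m².
Resultant F = γ·h_c·A = 9.81 × 1.165 × 4.26385 = 48.73 kN.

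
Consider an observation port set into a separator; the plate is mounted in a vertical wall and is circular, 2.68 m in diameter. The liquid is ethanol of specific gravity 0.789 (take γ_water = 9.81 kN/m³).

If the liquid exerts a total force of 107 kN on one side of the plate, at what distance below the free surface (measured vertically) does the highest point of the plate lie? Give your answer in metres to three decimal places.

γ = 0.789 × 9.81 = 7.74009 kN/m³.
A = π(1.34)² = 5.64104 m².
From F = γ·h_c·A, the centroid depth is h_c = 107/(7.74009 × 5.64104) = 2.45063 m.
The centroid is at the centre, 1.34 m below the top of the plate, so the highest point sits at h_top = 2.45063 − 1.34 = 1.11063 m below the surface.

d_top ≈ 1.111 m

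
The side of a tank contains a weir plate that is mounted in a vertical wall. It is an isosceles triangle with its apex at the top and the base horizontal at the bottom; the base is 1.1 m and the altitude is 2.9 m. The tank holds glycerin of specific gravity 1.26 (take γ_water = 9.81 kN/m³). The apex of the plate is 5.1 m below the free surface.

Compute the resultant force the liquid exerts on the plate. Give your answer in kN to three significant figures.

γ = 1.26 × 9.81 = 12.3606 kN/m³.
With the apex up, the centroid sits 2h/3 = 2 × 2.9/3 = 1.93333 m below the apex, so the centroid depth is h_c = 5.1 + 1.93333 = 7.03333 m.
A = ½ × 1.1 × 2.9 = 1.595 m².
Resultant F = γ·h_c·A = 12.3606 × 7.03333 × 1.595 = 138.663 kN.

F ≈ 139 kN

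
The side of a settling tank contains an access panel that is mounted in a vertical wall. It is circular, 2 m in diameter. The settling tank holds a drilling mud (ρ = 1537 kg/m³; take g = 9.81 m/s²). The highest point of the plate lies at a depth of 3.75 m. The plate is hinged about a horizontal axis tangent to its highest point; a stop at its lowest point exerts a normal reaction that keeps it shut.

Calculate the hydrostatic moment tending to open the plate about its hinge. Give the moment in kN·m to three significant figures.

γ = ρg = 1537 × 9.81 / 1000 = 15.07797 kN/m³.
The centroid is at the centre, 1 m below the top of the plate, so the centroid depth is h_c = 3.75 + 1 = 4.75 m.
A = π(1)² = 3.14159 m².
Resultant F = γ·h_c·A = 15.07797 × 4.75 × 3.14159 = 225.002 kN.
I_c = πr⁴/4 = π × 1⁴/4 = 0.785398 m⁴.
Centre of pressure: y_p = y_c + I_c/(y_c·A) = 4.75 + 0.785398/(4.75 × 3.14159) = 4.75 + 0.0526316 = 4.80263 m along the plane.
The resultant acts 1 + 0.0526316 = 1.05263 m (along the plate) below the hinge at the top edge, so the moment about the hinge is M = F × 1.05263 = 225.002 × 1.05263 = 236.844 kN·m.

M ≈ 237 kN·m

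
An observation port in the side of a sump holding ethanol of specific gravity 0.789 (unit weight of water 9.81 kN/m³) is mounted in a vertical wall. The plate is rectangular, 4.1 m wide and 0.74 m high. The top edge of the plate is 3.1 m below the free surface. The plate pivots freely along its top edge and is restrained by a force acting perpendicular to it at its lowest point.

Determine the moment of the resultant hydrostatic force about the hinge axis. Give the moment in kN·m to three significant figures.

γ = 0.789 × 9.81 = 7.74009 kN/m³.
The centroid lies 0.74/2 = 0.37 m below the top edge, so the centroid depth is h_c = 3.1 + 0.37 = 3.47 m.
A = 4.1 × 0.74 = 3.034 m².
Resultant F = γ·h_c·A = 7.74009 × 3.47 × 3.034 = 81.4875 kN.
I_c = b·h³/12 = 4.1 × 0.74³/12 = 0.138452 m⁴.
Centre of pressure: y_p = y_c + I_c/(y_c·A) = 3.47 + 0.138452/(3.47 × 3.034) = 3.47 + 0.0131509 = 3.48315 m along the plane.
The resultant acts 0.37 + 0.0131509 = 0.383151 m (along the plate) below the hinge at the top edge, so the moment about the hinge is M = F × 0.383151 = 81.4875 × 0.383151 = 31.222 kN·m.

M ≈ 31.2 kN·m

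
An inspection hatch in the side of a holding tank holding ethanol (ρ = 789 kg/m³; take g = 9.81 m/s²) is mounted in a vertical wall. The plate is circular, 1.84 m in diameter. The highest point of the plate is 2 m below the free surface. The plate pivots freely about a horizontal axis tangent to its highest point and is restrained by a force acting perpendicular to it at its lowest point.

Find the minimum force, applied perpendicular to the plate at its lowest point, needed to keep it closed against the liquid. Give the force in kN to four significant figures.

γ = ρg = 789 × 9.81 / 1000 = 7.74009 kN/m³.
The centroid is at the centre, 0.92 m below the top of the plate, so the centroid depth is h_c = 2 + 0.92 = 2.92 m.
A = π(0.92)² = 2.65904 m².
Resultant F = γ·h_c·A = 7.74009 × 2.92 × 2.65904 = 60.0971 kN.
I_c = πr⁴/4 = π × 0.92⁴/4 = 0.562654 m⁴.
Centre of pressure: y_p = y_c + I_c/(y_c·A) = 2.92 + 0.562654/(2.92 × 2.65904) = 2.92 + 0.0724659 = 2.99247 m along the plane.
The resultant acts 0.92 + 0.0724659 = 0.992466 m (along the plate) below the hinge at the top edge, so the moment about the hinge is M = F × 0.992466 = 60.0971 × 0.992466 = 59.6443 kN·m.
A normal force at the bottom, 1.84 m from the hinge, must supply this moment: P = 59.6443/1.84 = 32.4154 kN.

P ≈ 32.42 kN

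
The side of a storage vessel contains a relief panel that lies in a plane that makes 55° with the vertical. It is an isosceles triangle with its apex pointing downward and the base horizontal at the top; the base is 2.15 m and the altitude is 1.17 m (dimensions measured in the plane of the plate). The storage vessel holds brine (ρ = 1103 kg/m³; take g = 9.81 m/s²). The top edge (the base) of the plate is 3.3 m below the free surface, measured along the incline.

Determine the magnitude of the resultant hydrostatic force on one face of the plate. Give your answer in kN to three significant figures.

F ≈ 28.8 kN

γ = ρg = 1103 × 9.81 / 1000 = 10.82043 kN/m³.
The plate makes 55° with the vertical, i.e. θ = 90° − 55° = 35° to the horizontal. Measuring y along the incline from the free-surface line, vertical depth h = y·sinθ with sinθ = 0.573576.
With the apex down, the centroid sits h/3 = 1.17/3 = 0.39 m below the base (the top edge), so y_c = 3.3 + 0.39 = 3.69 m and h_c = 3.69 × 0.573576 = 2.1165 m.
A = ½ × 2.15 × 1.17 = 1.25775 m².
Resultant F = γ·h_c·A = 10.82043 × 2.1165 × 1.25775 = 28.8043 kN.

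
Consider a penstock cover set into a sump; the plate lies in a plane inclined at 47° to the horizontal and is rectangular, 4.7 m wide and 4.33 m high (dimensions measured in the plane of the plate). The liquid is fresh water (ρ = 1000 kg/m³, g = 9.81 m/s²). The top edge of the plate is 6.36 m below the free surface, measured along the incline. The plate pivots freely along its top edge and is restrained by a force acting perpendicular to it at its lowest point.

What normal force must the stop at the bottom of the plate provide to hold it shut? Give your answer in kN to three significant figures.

γ = ρg = 1000 × 9.81 = 9810 N/m³ = 9.81 kN/m³.
Let θ = 47° be the plate's angle to the horizontal; measure y along the incline from where the plane meets the free surface. Vertical depth h = y·sinθ with sinθ = 0.731354.
The centroid lies 4.33/2 = 2.165 m below the top edge, so y_c = 6.36 + 2.165 = 8.525 m and h_c = 8.525 × 0.731354 = 6.23479 m.
A = 4.7 × 4.33 = 20.351 m².
Resultant F = γ·h_c·A = 9.81 × 6.23479 × 20.351 = 1244.73 kN.
I_c = b·h³/12 = 4.7 × 4.33³/12 = 31.7966 m⁴.
Centre of pressure: y_p = y_c + I_c/(y_c·A) = 8.525 + 31.7966/(8.525 × 20.351) = 8.525 + 0.183274 = 8.70827 m along the plane.
The resultant acts 2.165 + 0.183274 = 2.34827 m (along the plate) below the hinge at the top edge, so the moment about the hinge is M = F × 2.34827 = 1244.73 × 2.34827 = 2922.96 kN·m.
A normal force at the bottom, 4.33 m from the hinge, must supply this moment: P = 2922.96/4.33 = 675.048 kN.

P ≈ 675 kN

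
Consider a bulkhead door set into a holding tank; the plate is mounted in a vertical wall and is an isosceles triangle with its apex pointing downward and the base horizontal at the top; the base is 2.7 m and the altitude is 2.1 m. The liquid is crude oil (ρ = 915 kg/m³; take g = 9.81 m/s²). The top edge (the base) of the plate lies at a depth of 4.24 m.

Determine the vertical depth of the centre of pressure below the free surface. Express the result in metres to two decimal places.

h_p = 4.99 m

γ = ρg = 915 × 9.81 / 1000 = 8.97615 kN/m³.
With the apex down, the centroid sits h/3 = 2.1/3 = 0.7 m below the base (the top edge), so the centroid depth is h_c = 4.24 + 0.7 = 4.94 m.
A = ½ × 2.7 × 2.1 = 2.835 m².
Resultant F = γ·h_c·A = 8.97615 × 4.94 × 2.835 = 125.71 kN.
I_c = b·h³/36 = 2.7 × 2.1³/36 = 0.694575 m⁴.
Centre of pressure: y_p = y_c + I_c/(y_c·A) = 4.94 + 0.694575/(4.94 × 2.835) = 4.94 + 0.0495951 = 4.9896 m along the plane.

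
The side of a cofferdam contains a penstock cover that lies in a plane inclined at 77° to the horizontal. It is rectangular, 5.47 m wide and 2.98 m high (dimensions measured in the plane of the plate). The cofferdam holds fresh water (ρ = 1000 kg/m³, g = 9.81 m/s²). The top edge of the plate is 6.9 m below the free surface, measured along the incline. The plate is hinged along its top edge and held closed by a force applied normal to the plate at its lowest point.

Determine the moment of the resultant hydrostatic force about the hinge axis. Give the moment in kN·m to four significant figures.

M ≈ 2063 kN·m

γ = ρg = 1000 × 9.81 = 9810 N/m³ = 9.81 kN/m³.
Let θ = 77° be the plate's angle to the horizontal; measure y along the incline from where the plane meets the free surface. Vertical depth h = y·sinθ with sinθ = 0.974370.
The centroid lies 2.98/2 = 1.49 m below the top edge, so y_c = 6.9 + 1.49 = 8.39 m and h_c = 8.39 × 0.974370 = 8.17496 m.
A = 5.47 × 2.98 = 16.3006 m².
Resultant F = γ·h_c·A = 9.81 × 8.17496 × 16.3006 = 1307.25 kN.
I_c = b·h³/12 = 5.47 × 2.98³/12 = 12.063 m⁴.
Centre of pressure: y_p = y_c + I_c/(y_c·A) = 8.39 + 12.063/(8.39 × 16.3006) = 8.39 + 0.0882043 = 8.4782 m along the plane.
The resultant acts 1.49 + 0.0882043 = 1.5782 m (along the plate) below the hinge at the top edge, so the moment about the hinge is M = F × 1.5782 = 1307.25 × 1.5782 = 2063.1 kN·m.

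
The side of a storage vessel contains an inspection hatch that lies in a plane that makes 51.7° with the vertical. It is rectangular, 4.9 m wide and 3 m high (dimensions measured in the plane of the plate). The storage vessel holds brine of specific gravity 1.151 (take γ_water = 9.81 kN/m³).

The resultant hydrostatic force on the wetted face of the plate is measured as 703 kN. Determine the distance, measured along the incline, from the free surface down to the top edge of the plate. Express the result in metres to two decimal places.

γ = 1.151 × 9.81 = 11.29131 kN/m³.
A = 4.9 × 3 = 14.7 m².
From F = γ·h_c·A, the centroid depth is h_c = 703/(11.29131 × 14.7) = 4.23539 m.
The plate makes 51.7° with the vertical, i.e. θ = 90° − 51.7° = 38.3° to the horizontal. Measuring y along the incline from the free-surface line, vertical depth h = y·sinθ with sinθ = 0.619779.
Along the incline, y_c = h_c/sinθ = 4.23539/0.619779 = 6.83371 m.
The centroid lies 3/2 = 1.5 m below the top edge, so the top edge sits at y_top = 6.83371 − 1.5 = 5.33371 m along the incline.

y_top ≈ 5.33 m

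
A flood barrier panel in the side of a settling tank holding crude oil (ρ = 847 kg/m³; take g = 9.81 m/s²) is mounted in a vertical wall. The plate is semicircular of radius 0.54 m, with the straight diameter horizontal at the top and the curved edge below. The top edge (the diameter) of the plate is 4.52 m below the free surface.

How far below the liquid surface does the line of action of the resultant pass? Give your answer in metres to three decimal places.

h_p = 4.753 m

γ = ρg = 847 × 9.81 / 1000 = 8.30907 kN/m³.
The centroid of a semicircle lies 4r/(3π) = 0.229183 m from the diameter, here below the top edge, so the centroid depth is h_c = 4.52 + 0.229183 = 4.74918 m.
A = πr²/2 = π × 0.54²/2 = 0.458044 m².
Resultant F = γ·h_c·A = 8.30907 × 4.74918 × 0.458044 = 18.075 kN.
I_c = (π/8 − 8/(9π))·r⁴ = 0.109757 × 0.54⁴ = 0.0093327 m⁴.
Centre of pressure: y_p = y_c + I_c/(y_c·A) = 4.74918 + 0.0093327/(4.74918 × 0.458044) = 4.74918 + 0.00429024 = 4.75347 m along the plane.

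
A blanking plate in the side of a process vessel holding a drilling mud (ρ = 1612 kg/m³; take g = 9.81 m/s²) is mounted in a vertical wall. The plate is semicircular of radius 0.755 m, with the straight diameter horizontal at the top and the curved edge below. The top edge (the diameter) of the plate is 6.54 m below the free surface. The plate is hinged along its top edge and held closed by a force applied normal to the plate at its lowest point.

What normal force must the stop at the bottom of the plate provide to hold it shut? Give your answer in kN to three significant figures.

γ = ρg = 1612 × 9.81 / 1000 = 15.81372 kN/m³.
The centroid of a semicircle lies 4r/(3π) = 0.320432 m from the diameter, here below the top edge, so the centroid depth is h_c = 6.54 + 0.320432 = 6.86043 m.
A = πr²/2 = π × 0.755²/2 = 0.895393 m².
Resultant F = γ·h_c·A = 15.81372 × 6.86043 × 0.895393 = 97.1402 kN.
I_c = (π/8 − 8/(9π))·r⁴ = 0.109757 × 0.755⁴ = 0.0356632 m⁴.
Centre of pressure: y_p = y_c + I_c/(y_c·A) = 6.86043 + 0.0356632/(6.86043 × 0.895393) = 6.86043 + 0.00580571 = 6.86624 m along the plane.
The resultant acts 0.320432 + 0.00580571 = 0.326238 m (along the plate) below the hinge at the top edge, so the moment about the hinge is M = F × 0.326238 = 97.1402 × 0.326238 = 31.6908 kN·m.
A normal force at the bottom, 0.755 m from the hinge, must supply this moment: P = 31.6908/0.755 = 41.9746 kN.

P ≈ 42.0 kN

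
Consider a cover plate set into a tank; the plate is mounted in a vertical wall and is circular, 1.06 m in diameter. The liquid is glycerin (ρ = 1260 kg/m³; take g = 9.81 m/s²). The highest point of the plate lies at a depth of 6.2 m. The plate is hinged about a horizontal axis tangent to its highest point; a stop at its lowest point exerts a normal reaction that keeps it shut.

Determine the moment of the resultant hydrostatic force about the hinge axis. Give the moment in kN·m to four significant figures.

M ≈ 39.67 kN·m

γ = ρg = 1260 × 9.81 / 1000 = 12.3606 kN/m³.
The centroid is at the centre, 0.53 m below the top of the plate, so the centroid depth is h_c = 6.2 + 0.53 = 6.73 m.
A = π(0.53)² = 0.882473 m².
Resultant F = γ·h_c·A = 12.3606 × 6.73 × 0.882473 = 73.4101 kN.
I_c = πr⁴/4 = π × 0.53⁴/4 = 0.0619717 m⁴.
Centre of pressure: y_p = y_c + I_c/(y_c·A) = 6.73 + 0.0619717/(6.73 × 0.882473) = 6.73 + 0.0104346 = 6.74043 m along the plane.
The resultant acts 0.53 + 0.0104346 = 0.540435 m (along the plate) below the hinge at the top edge, so the moment about the hinge is M = F × 0.540435 = 73.4101 × 0.540435 = 39.6734 kN·m.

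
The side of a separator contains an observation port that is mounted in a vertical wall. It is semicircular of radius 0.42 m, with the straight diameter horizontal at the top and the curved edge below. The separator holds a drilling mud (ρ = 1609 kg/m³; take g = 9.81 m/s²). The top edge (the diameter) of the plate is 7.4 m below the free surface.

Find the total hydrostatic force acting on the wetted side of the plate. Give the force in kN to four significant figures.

F ≈ 33.14 kN

γ = ρg = 1609 × 9.81 / 1000 = 15.78429 kN/m³.
The centroid of a semicircle lies 4r/(3π) = 0.178254 m from the diameter, here below the top edge, so the centroid depth is h_c = 7.4 + 0.178254 = 7.57825 m.
A = πr²/2 = π × 0.42²/2 = 0.277088 m².
Resultant F = γ·h_c·A = 15.78429 × 7.57825 × 0.277088 = 33.1445 kN.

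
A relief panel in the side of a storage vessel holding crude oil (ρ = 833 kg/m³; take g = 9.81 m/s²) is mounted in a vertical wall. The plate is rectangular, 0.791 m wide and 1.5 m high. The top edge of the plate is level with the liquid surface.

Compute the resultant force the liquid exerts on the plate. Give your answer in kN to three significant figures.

γ = ρg = 833 × 9.81 / 1000 = 8.17173 kN/m³.
The centroid lies 1.5/2 = 0.75 m below the top edge, so the centroid depth is h_c = 0.75 m.
A = 0.791 × 1.5 = 1.1865 m².
Resultant F = γ·h_c·A = 8.17173 × 0.75 × 1.1865 = 7.27182 kN.

F ≈ 7.27 kN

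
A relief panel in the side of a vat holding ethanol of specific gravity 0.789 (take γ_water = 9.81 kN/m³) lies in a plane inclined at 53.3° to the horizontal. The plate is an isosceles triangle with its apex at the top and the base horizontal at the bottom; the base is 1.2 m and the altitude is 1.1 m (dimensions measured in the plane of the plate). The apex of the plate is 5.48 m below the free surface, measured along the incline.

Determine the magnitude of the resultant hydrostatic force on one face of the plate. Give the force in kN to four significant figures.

γ = 0.789 × 9.81 = 7.74009 kN/m³.
Let θ = 53.3° be the plate's angle to the horizontal; measure y along the incline from where the plane meets the free surface. Vertical depth h = y·sinθ with sinθ = 0.801776.
With the apex up, the centroid sits 2h/3 = 2 × 1.1/3 = 0.733333 m below the apex, so y_c = 5.48 + 0.733333 = 6.21333 m and h_c = 6.21333 × 0.801776 = 4.9817 m.
A = ½ × 1.2 × 1.1 = 0.66 m².
Resultant F = γ·h_c·A = 7.74009 × 4.9817 × 0.66 = 25.4488 kN.

F ≈ 25.45 kN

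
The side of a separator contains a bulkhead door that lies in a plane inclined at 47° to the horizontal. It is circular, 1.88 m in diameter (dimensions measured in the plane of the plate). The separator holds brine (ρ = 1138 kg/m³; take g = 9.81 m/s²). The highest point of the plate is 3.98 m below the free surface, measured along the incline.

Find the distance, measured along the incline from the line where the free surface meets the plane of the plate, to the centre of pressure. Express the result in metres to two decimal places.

γ = ρg = 1138 × 9.81 / 1000 = 11.16378 kN/m³.
Let θ = 47° be the plate's angle to the horizontal; measure y along the incline from where the plane meets the free surface. Vertical depth h = y·sinθ with sinθ = 0.731354.
The centroid is at the centre, 0.94 m below the top of the plate, so y_c = 3.98 + 0.94 = 4.92 m and h_c = 4.92 × 0.731354 = 3.59826 m.
A = π(0.94)² = 2.77591 m².
Resultant F = γ·h_c·A = 11.16378 × 3.59826 × 2.77591 = 111.509 kN.
I_c = πr⁴/4 = π × 0.94⁴/4 = 0.613199 m⁴.
Centre of pressure: y_p = y_c + I_c/(y_c·A) = 4.92 + 0.613199/(4.92 × 2.77591) = 4.92 + 0.0448984 = 4.9649 m along the plane.

y_p = 4.96 m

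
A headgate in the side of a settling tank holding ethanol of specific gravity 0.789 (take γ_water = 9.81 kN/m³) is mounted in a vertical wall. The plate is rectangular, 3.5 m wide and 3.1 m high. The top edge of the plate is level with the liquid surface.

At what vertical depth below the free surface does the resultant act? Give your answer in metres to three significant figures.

h_p = 2.07 m

γ = 0.789 × 9.81 = 7.74009 kN/m³.
The centroid lies 3.1/2 = 1.55 m below the top edge, so the centroid depth is h_c = 1.55 m.
A = 3.5 × 3.1 = 10.85 m².
Resultant F = γ·h_c·A = 7.74009 × 1.55 × 10.85 = 130.169 kN.
I_c = b·h³/12 = 3.5 × 3.1³/12 = 8.68904 m⁴.
Centre of pressure: y_p = y_c + I_c/(y_c·A) = 1.55 + 8.68904/(1.55 × 10.85) = 1.55 + 0.516667 = 2.06667 m along the plane.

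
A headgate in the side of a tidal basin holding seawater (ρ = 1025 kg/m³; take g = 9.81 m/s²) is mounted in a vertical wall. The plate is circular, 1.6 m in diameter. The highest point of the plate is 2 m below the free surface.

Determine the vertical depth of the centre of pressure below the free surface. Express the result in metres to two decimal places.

γ = ρg = 1025 × 9.81 / 1000 = 10.05525 kN/m³.
The centroid is at the centre, 0.8 m below the top of the plate, so the centroid depth is h_c = 2 + 0.8 = 2.8 m.
A = π(0.8)² = 2.01062 m².
Resultant F = γ·h_c·A = 10.05525 × 2.8 × 2.01062 = 56.6084 kN.
I_c = πr⁴/4 = π × 0.8⁴/4 = 0.321699 m⁴.
Centre of pressure: y_p = y_c + I_c/(y_c·A) = 2.8 + 0.321699/(2.8 × 2.01062) = 2.8 + 0.0571428 = 2.85714 m along the plane.

h_p = 2.86 m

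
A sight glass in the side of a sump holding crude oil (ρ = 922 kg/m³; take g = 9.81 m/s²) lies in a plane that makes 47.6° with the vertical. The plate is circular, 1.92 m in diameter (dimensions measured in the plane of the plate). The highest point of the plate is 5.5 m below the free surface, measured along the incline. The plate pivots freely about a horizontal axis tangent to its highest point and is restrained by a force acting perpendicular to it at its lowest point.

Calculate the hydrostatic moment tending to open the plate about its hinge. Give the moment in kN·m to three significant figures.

γ = ρg = 922 × 9.81 / 1000 = 9.04482 kN/m³.
The plate makes 47.6° with the vertical, i.e. θ = 90° − 47.6° = 42.4° to the horizontal. Measuring y along the incline from the free-surface line, vertical depth h = y·sinθ with sinθ = 0.674302.
The centroid is at the centre, 0.96 m below the top of the plate, so y_c = 5.5 + 0.96 = 6.46 m and h_c = 6.46 × 0.674302 = 4.35599 m.
A = π(0.96)² = 2.89529 m².
Resultant F = γ·h_c·A = 9.04482 × 4.35599 × 2.89529 = 114.072 kN.
I_c = πr⁴/4 = π × 0.96⁴/4 = 0.667075 m⁴.
Centre of pressure: y_p = y_c + I_c/(y_c·A) = 6.46 + 0.667075/(6.46 × 2.89529) = 6.46 + 0.0356656 = 6.49567 m along the plane.
The resultant acts 0.96 + 0.0356656 = 0.995666 m (along the plate) below the hinge at the top edge, so the moment about the hinge is M = F × 0.995666 = 114.072 × 0.995666 = 113.578 kN·m.

M ≈ 114 kN·m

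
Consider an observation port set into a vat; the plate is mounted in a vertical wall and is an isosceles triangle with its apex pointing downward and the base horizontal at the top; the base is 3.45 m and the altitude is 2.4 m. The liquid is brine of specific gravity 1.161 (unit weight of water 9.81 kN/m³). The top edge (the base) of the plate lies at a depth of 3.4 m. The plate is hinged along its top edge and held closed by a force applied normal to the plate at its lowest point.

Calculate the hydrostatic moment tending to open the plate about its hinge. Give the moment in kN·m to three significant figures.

γ = 1.161 × 9.81 = 11.38941 kN/m³.
With the apex down, the centroid sits h/3 = 2.4/3 = 0.8 m below the base (the top edge), so the centroid depth is h_c = 3.4 + 0.8 = 4.2 m.
A = ½ × 3.45 × 2.4 = 4.14 m².
Resultant F = γ·h_c·A = 11.38941 × 4.2 × 4.14 = 198.039 kN.
I_c = b·h³/36 = 3.45 × 2.4³/36 = 1.3248 m⁴.
Centre of pressure: y_p = y_c + I_c/(y_c·A) = 4.2 + 1.3248/(4.2 × 4.14) = 4.2 + 0.0761905 = 4.27619 m along the plane.
The resultant acts 0.8 + 0.0761905 = 0.876191 m (along the plate) below the hinge at the top edge, so the moment about the hinge is M = F × 0.876191 = 198.039 × 0.876191 = 173.52 kN·m.

M ≈ 174 kN·m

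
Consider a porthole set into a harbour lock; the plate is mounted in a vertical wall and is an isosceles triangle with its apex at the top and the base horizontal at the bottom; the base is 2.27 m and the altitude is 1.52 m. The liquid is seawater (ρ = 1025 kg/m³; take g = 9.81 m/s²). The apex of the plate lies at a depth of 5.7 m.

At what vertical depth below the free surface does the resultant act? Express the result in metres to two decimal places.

h_p = 6.73 m

γ = ρg = 1025 × 9.81 / 1000 = 10.05525 kN/m³.
With the apex up, the centroid sits 2h/3 = 2 × 1.52/3 = 1.01333 m below the apex, so the centroid depth is h_c = 5.7 + 1.01333 = 6.71333 m.
A = ½ × 2.27 × 1.52 = 1.7252 m².
Resultant F = γ·h_c·A = 10.05525 × 6.71333 × 1.7252 = 116.458 kN.
I_c = b·h³/36 = 2.27 × 1.52³/36 = 0.221439 m⁴.
Centre of pressure: y_p = y_c + I_c/(y_c·A) = 6.71333 + 0.221439/(6.71333 × 1.7252) = 6.71333 + 0.0191195 = 6.73245 m along the plane.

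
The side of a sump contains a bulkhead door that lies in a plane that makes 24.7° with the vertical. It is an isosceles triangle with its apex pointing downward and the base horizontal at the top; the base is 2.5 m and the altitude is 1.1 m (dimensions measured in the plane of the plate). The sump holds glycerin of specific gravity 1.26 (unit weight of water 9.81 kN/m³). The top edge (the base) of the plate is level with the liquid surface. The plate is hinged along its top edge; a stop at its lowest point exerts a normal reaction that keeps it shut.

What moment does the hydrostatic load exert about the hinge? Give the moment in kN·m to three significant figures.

M ≈ 3.11 kN·m

γ = 1.26 × 9.81 = 12.3606 kN/m³.
The plate makes 24.7° with the vertical, i.e. θ = 90° − 24.7° = 65.3° to the horizontal. Measuring y along the incline from the free-surface line, vertical depth h = y·sinθ with sinθ = 0.908508.
With the apex down, the centroid sits h/3 = 1.1/3 = 0.366667 m below the base (the top edge), so y_c = 0.366667 m and h_c = 0.366667 × 0.908508 = 0.33312 m.
A = ½ × 2.5 × 1.1 = 1.375 m².
Resultant F = γ·h_c·A = 12.3606 × 0.33312 × 1.375 = 5.66165 kN.
I_c = b·h³/36 = 2.5 × 1.1³/36 = 0.0924306 m⁴.
Centre of pressure: y_p = y_c + I_c/(y_c·A) = 0.366667 + 0.0924306/(0.366667 × 1.375) = 0.366667 + 0.183333 = 0.55 m along the plane.
The resultant acts 0.366667 + 0.183333 = 0.55 m (along the plate) below the hinge at the top edge, so the moment about the hinge is M = F × 0.55 = 5.66165 × 0.55 = 3.11391 kN·m.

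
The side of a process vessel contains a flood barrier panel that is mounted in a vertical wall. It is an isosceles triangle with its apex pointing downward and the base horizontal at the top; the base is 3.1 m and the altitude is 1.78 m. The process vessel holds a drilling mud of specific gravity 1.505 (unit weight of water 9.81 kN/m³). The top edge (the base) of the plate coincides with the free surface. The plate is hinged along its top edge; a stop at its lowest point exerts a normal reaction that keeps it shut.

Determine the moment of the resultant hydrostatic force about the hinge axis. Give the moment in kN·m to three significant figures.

γ = 1.505 × 9.81 = 14.76405 kN/m³.
With the apex down, the centroid sits h/3 = 1.78/3 = 0.593333 m below the base (the top edge), so the centroid depth is h_c = 0.593333 m.
A = ½ × 3.1 × 1.78 = 2.759 m².
Resultant F = γ·h_c·A = 14.76405 × 0.593333 × 2.759 = 24.1688 kN.
I_c = b·h³/36 = 3.1 × 1.78³/36 = 0.485645 m⁴.
Centre of pressure: y_p = y_c + I_c/(y_c·A) = 0.593333 + 0.485645/(0.593333 × 2.759) = 0.593333 + 0.296667 = 0.89 m along the plane.
The resultant acts 0.593333 + 0.296667 = 0.89 m (along the plate) below the hinge at the top edge, so the moment about the hinge is M = F × 0.89 = 24.1688 × 0.89 = 21.5102 kN·m.

M ≈ 21.5 kN·m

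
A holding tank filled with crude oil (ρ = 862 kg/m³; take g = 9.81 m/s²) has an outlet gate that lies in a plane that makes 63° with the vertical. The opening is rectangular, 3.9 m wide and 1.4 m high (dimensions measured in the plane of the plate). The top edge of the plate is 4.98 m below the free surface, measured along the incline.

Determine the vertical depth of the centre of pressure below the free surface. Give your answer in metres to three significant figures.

h_p = 2.59 m

γ = ρg = 862 × 9.81 / 1000 = 8.45622 kN/m³.
The plate makes 63° with the vertical, i.e. θ = 90° − 63° = 27° to the horizontal. Measuring y along the incline from the free-surface line, vertical depth h = y·sinθ with sinθ = 0.453990.
The centroid lies 1.4/2 = 0.7 m below the top edge, so y_c = 4.98 + 0.7 = 5.68 m and h_c = 5.68 × 0.453990 = 2.57866 m.
A = 3.9 × 1.4 = 5.46 m².
Resultant F = γ·h_c·A = 8.45622 × 2.57866 × 5.46 = 119.059 kN.
I_c = b·h³/12 = 3.9 × 1.4³/12 = 0.8918 m⁴.
Centre of pressure: y_p = y_c + I_c/(y_c·A) = 5.68 + 0.8918/(5.68 × 5.46) = 5.68 + 0.0287559 = 5.70876 m along the plane.
Vertically, h_p = y_p·sinθ = 5.70876 × 0.453990 = 2.59172 m.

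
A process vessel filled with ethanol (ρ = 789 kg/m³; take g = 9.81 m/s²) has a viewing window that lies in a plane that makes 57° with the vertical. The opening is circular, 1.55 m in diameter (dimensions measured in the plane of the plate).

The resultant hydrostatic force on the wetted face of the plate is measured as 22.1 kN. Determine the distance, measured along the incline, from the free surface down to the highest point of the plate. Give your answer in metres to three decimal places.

y_top ≈ 2.003 m

γ = ρg = 789 × 9.81 / 1000 = 7.74009 kN/m³.
A = π(0.775)² = 1.88692 m².
From F = γ·h_c·A, the centroid depth is h_c = 22.1/(7.74009 × 1.88692) = 1.51319 m.
The plate makes 57° with the vertical, i.e. θ = 90° − 57° = 33° to the horizontal. Measuring y along the incline from the free-surface line, vertical depth h = y·sinθ with sinθ = 0.544639.
Along the incline, y_c = h_c/sinθ = 1.51319/0.544639 = 2.77834 m.
The centroid is at the centre, 0.775 m below the top of the plate, so the highest point sits at y_top = 2.77834 − 0.775 = 2.00334 m along the incline.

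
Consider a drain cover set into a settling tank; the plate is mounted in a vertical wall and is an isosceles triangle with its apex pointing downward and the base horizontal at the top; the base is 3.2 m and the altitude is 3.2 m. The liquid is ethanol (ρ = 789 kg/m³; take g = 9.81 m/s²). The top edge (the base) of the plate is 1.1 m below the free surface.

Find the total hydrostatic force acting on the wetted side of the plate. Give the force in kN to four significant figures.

F ≈ 85.86 kN

γ = ρg = 789 × 9.81 / 1000 = 7.74009 kN/m³.
With the apex down, the centroid sits h/3 = 3.2/3 = 1.06667 m below the base (the top edge), so the centroid depth is h_c = 1.1 + 1.06667 = 2.16667 m.
A = ½ × 3.2 × 3.2 = 5.12 m².
Resultant F = γ·h_c·A = 7.74009 × 2.16667 × 5.12 = 85.8635 kN.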